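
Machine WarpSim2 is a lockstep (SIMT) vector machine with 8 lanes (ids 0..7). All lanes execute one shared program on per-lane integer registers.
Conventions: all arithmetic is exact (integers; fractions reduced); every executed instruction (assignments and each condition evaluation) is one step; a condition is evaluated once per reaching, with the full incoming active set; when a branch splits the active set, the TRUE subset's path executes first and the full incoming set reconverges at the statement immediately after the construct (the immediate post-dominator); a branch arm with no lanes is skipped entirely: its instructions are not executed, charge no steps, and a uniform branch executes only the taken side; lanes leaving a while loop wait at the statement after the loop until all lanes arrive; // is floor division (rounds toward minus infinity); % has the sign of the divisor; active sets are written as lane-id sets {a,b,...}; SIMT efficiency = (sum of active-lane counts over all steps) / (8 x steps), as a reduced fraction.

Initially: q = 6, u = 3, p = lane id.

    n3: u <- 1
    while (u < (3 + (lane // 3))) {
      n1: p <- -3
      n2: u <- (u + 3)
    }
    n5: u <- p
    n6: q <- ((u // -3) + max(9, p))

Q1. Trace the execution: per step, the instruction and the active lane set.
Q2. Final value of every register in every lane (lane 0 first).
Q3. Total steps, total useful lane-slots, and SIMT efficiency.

step 0: u <- 1                       {0,1,2,3,4,5,6,7}
step 1: eval (u < (3 + (lane // 3))) {0,1,2,3,4,5,6,7}
step 2: p <- -3                      {0,1,2,3,4,5,6,7}
step 3: u <- (u + 3)                 {0,1,2,3,4,5,6,7}
step 4: eval (u < (3 + (lane // 3))) {0,1,2,3,4,5,6,7}
step 5: p <- -3                      {6,7}
step 6: u <- (u + 3)                 {6,7}
step 7: eval (u < (3 + (lane // 3))) {6,7}
step 8: u <- p                       {0,1,2,3,4,5,6,7}
step 9: q <- ((u // -3) + max(9, p)) {0,1,2,3,4,5,6,7}

Answer: 10 steps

q: 10,10,10,10,10,10,10,10
u: -3,-3,-3,-3,-3,-3,-3,-3
p: -3,-3,-3,-3,-3,-3,-3,-3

steps = 10; useful = 62; efficiency = 62/80 = 31/40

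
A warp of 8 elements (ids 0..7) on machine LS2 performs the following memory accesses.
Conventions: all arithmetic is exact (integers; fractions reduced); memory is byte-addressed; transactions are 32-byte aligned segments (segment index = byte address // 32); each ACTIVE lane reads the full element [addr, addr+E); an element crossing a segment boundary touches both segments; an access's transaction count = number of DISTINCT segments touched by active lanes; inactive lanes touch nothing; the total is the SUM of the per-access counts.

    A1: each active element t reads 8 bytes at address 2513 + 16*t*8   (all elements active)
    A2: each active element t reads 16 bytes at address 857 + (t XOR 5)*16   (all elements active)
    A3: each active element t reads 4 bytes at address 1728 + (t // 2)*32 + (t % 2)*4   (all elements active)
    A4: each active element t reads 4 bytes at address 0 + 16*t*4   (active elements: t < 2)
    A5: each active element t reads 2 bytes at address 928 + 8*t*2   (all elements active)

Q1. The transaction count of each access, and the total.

A1: 8 transactions
A2: 5 transactions
A3: 4 transactions
A4: 2 transactions
A5: 4 transactions

Answer: 8,5,4,2,4; total 23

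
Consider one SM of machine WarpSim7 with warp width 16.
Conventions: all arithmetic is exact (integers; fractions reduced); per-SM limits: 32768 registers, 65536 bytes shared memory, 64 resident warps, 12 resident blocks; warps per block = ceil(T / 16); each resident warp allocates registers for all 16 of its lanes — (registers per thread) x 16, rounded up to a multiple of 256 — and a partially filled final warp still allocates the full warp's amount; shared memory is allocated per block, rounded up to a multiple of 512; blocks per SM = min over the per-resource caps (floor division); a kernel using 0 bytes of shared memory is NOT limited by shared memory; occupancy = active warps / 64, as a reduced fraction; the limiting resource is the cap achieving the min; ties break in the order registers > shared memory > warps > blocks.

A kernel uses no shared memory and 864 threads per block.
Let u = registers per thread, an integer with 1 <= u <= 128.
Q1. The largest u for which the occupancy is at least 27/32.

Answer: u = 32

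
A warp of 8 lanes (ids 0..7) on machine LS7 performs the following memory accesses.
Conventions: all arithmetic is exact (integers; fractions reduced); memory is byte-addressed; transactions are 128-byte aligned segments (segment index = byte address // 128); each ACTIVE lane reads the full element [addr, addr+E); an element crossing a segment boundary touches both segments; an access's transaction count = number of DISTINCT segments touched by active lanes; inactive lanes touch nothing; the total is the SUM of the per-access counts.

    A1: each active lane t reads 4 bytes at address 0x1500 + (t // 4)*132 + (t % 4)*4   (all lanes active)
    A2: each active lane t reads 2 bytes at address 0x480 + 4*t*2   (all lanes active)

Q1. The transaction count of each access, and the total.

A1: 2 transactions
A2: 1 transaction

Answer: 2,1; total 3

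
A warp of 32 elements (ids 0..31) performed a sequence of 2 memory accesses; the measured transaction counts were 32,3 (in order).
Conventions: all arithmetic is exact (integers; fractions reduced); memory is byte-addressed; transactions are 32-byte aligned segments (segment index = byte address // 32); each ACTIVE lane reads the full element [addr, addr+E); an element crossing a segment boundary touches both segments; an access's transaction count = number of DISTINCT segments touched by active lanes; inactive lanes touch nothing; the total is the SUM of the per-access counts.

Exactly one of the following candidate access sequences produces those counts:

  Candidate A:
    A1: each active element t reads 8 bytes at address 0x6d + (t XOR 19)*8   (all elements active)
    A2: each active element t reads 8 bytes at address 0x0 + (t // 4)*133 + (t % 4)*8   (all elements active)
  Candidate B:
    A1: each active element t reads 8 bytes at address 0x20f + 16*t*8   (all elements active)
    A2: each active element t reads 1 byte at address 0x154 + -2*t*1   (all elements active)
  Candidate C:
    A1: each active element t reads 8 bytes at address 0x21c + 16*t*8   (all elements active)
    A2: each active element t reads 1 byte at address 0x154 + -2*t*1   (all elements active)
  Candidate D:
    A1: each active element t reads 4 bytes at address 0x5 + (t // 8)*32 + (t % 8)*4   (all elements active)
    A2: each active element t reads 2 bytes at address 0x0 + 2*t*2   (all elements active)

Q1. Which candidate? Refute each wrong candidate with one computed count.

A: A1 gives 9 transactions, not 32
C: A1 gives 64 transactions, not 32
D: A1 gives 5 transactions, not 32
B: all counts match (32,3)

Answer: B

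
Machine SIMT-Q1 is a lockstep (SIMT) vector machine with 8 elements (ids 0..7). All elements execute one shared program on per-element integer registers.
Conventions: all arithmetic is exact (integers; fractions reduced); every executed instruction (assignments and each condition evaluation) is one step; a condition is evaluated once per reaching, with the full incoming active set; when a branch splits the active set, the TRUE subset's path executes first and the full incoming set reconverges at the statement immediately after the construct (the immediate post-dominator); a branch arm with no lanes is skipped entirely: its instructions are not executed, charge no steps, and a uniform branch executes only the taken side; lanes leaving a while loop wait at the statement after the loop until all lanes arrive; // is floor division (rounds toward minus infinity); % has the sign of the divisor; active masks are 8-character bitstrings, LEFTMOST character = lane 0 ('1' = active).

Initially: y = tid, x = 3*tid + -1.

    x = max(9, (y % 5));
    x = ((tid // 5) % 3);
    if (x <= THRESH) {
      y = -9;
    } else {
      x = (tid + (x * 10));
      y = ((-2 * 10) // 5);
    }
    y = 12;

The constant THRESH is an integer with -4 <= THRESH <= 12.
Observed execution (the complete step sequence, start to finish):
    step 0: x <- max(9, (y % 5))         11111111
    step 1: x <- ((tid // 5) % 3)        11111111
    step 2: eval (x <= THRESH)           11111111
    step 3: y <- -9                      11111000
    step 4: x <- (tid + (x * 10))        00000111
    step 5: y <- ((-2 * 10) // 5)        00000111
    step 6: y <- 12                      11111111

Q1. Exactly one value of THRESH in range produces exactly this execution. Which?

Answer: THRESH = 0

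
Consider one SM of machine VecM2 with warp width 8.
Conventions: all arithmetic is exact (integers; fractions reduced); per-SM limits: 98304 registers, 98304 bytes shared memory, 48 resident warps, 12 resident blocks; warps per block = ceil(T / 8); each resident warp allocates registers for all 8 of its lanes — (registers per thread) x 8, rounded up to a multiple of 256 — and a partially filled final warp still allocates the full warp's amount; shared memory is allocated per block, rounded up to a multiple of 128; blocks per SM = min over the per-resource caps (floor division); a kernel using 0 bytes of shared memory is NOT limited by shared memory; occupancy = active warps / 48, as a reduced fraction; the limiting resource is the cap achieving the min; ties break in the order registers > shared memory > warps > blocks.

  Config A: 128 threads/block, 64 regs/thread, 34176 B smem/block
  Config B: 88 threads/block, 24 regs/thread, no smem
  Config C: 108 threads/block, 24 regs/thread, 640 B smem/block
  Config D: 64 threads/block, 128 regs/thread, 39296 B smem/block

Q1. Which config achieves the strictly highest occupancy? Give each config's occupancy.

occupancies: A 2/3, B 11/12, C 7/8, D 1/3

Answer: B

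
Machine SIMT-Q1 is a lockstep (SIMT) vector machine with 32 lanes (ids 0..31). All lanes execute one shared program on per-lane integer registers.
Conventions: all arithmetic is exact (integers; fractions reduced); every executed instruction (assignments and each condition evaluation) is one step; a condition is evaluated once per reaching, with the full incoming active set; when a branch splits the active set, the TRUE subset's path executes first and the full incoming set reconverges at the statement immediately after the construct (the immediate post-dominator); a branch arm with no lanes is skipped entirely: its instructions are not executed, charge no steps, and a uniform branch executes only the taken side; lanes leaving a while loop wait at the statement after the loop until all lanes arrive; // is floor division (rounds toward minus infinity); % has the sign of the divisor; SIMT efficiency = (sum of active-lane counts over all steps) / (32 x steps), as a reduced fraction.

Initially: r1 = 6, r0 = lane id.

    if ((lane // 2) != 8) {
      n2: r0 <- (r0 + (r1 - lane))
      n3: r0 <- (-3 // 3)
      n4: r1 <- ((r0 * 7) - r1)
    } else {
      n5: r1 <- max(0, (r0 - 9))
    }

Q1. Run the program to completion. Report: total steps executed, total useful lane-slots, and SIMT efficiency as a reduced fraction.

Answer: 5 steps, 124 useful, 31/40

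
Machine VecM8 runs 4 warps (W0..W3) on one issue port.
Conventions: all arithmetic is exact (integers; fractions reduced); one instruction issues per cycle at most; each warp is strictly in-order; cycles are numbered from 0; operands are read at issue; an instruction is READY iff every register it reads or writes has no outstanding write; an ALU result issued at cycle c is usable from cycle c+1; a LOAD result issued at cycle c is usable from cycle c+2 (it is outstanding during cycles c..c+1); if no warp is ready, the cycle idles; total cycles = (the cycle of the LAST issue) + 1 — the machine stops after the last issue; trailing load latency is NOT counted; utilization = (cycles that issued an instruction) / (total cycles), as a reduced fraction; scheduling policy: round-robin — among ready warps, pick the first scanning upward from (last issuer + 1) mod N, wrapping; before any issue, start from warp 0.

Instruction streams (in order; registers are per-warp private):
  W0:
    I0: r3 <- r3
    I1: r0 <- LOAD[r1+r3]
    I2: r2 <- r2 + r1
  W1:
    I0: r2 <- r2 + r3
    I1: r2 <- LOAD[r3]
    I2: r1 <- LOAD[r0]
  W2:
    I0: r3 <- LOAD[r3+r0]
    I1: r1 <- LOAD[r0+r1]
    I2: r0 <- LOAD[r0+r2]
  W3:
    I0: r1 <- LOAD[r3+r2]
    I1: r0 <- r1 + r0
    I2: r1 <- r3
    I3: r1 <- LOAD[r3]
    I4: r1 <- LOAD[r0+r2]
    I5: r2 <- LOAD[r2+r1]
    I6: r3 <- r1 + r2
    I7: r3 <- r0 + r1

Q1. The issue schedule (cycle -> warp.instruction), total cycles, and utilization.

cycle 0: W0.I0
cycle 1: W1.I0
cycle 2: W2.I0
cycle 3: W3.I0
cycle 4: W0.I1
cycle 5: W1.I1
cycle 6: W2.I1
cycle 7: W3.I1
cycle 8: W0.I2
cycle 9: W1.I2
cycle 10: W2.I2
cycle 11: W3.I2
cycle 12: W3.I3
cycle 13: idle
cycle 14: W3.I4
cycle 15: idle
cycle 16: W3.I5
cycle 17: idle
cycle 18: W3.I6
cycle 19: W3.I7

Answer: 20 cycles, utilization 17/20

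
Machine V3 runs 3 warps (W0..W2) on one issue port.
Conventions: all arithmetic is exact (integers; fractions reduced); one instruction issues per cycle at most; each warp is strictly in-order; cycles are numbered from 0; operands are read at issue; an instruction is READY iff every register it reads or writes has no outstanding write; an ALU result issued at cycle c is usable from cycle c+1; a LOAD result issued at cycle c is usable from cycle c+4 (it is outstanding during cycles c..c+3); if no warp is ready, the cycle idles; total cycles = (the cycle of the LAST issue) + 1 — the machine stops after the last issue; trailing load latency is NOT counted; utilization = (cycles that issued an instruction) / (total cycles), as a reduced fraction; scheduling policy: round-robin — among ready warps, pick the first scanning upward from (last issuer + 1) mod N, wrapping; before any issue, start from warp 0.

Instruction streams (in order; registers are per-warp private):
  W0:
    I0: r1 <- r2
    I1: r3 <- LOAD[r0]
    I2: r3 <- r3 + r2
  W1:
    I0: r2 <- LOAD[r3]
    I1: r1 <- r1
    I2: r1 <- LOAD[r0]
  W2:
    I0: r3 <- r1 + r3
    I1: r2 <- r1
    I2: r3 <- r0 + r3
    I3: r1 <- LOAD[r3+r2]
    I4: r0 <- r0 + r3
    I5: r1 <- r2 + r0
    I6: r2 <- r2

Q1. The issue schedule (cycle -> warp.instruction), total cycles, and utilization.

cycle 0: W0.I0
cycle 1: W1.I0
cycle 2: W2.I0
cycle 3: W0.I1
cycle 4: W1.I1
cycle 5: W2.I1
cycle 6: W1.I2
cycle 7: W2.I2
cycle 8: W0.I2
cycle 9: W2.I3
cycle 10: W2.I4
cycle 11: idle
cycle 12: idle
cycle 13: W2.I5
cycle 14: W2.I6

Answer: 15 cycles, utilization 13/15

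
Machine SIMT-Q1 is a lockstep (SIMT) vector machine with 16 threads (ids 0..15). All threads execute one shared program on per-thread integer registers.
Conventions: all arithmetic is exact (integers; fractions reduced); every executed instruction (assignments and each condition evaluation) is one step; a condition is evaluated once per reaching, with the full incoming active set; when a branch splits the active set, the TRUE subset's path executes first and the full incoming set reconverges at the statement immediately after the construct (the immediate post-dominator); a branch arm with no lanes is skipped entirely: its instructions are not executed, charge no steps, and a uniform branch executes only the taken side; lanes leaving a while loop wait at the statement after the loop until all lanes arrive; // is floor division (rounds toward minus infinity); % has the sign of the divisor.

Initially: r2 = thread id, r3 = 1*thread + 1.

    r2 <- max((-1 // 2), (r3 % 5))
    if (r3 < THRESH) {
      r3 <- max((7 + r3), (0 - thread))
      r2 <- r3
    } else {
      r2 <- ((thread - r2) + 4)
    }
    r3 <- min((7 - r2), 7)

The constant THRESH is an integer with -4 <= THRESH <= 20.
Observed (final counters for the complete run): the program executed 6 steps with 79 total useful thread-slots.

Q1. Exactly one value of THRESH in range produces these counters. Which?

Answer: THRESH = 16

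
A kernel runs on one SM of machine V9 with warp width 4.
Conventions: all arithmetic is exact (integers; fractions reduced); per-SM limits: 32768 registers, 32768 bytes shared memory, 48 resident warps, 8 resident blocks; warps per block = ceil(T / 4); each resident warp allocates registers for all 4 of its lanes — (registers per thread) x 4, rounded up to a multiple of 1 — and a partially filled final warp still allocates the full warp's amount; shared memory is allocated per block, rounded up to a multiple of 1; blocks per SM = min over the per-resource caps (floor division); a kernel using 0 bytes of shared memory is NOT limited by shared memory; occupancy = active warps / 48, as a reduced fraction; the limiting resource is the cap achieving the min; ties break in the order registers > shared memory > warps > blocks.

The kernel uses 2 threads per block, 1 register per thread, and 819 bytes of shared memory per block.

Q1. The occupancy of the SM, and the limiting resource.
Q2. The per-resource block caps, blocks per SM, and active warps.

Answer: occupancy 1/6, limited by blocks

registers: 8192 blocks
shared memory: 40 blocks
warps: 48 blocks
blocks: 8 blocks

Answer: 8 blocks, 8 active warps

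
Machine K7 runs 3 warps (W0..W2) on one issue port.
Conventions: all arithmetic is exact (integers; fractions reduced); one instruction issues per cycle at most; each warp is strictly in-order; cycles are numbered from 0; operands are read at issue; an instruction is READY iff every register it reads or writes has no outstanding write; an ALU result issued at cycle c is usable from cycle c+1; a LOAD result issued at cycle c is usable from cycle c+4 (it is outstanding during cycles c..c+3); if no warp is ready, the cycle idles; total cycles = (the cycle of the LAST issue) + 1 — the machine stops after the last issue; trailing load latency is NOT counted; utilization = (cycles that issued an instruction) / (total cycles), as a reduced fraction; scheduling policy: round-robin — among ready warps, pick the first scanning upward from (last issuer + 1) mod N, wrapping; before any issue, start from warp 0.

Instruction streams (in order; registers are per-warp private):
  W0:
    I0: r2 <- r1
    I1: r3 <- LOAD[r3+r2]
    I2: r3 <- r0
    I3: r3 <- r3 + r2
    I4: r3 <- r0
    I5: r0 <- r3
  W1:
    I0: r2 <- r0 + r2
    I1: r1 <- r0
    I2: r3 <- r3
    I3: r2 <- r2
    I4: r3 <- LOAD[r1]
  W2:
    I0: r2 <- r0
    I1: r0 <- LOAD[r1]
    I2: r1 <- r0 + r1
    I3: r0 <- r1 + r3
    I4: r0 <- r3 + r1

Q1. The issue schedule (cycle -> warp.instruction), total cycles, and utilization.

cycle 0: W0.I0
cycle 1: W1.I0
cycle 2: W2.I0
cycle 3: W0.I1
cycle 4: W1.I1
cycle 5: W2.I1
cycle 6: W1.I2
cycle 7: W0.I2
cycle 8: W1.I3
cycle 9: W2.I2
cycle 10: W0.I3
cycle 11: W1.I4
cycle 12: W2.I3
cycle 13: W0.I4
cycle 14: W2.I4
cycle 15: W0.I5

Answer: 16 cycles, utilization 1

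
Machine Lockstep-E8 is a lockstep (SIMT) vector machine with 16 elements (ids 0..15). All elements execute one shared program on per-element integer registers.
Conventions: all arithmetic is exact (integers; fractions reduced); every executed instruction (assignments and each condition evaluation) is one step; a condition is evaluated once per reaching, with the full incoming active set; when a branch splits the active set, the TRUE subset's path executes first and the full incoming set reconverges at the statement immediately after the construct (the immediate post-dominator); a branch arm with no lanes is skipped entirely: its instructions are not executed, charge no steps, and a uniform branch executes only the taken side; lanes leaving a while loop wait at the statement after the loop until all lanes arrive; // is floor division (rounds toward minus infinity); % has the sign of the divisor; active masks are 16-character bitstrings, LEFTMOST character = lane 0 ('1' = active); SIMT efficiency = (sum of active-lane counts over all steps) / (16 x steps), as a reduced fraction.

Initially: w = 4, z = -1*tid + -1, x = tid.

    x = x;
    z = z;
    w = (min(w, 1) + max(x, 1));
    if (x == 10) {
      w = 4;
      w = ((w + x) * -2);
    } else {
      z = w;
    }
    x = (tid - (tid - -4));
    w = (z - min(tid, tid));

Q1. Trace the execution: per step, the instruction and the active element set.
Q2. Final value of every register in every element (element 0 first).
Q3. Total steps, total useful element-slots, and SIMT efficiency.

step 0: x <- x                       1111111111111111
step 1: z <- z                       1111111111111111
step 2: w <- (min(w, 1) + max(x, 1)) 1111111111111111
step 3: eval (x == 10)               1111111111111111
step 4: w <- 4                       0000000000100000
step 5: w <- ((w + x) * -2)          0000000000100000
step 6: z <- w                       1111111111011111
step 7: x <- (tid - (tid - -4))      1111111111111111
step 8: w <- (z - min(tid, tid))     1111111111111111

Answer: 9 steps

w: 2,1,1,1,1,1,1,1,1,1,-21,1,1,1,1,1
z: 2,2,3,4,5,6,7,8,9,10,-11,12,13,14,15,16
x: -4,-4,-4,-4,-4,-4,-4,-4,-4,-4,-4,-4,-4,-4,-4,-4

steps = 9; useful = 113; efficiency = 113/144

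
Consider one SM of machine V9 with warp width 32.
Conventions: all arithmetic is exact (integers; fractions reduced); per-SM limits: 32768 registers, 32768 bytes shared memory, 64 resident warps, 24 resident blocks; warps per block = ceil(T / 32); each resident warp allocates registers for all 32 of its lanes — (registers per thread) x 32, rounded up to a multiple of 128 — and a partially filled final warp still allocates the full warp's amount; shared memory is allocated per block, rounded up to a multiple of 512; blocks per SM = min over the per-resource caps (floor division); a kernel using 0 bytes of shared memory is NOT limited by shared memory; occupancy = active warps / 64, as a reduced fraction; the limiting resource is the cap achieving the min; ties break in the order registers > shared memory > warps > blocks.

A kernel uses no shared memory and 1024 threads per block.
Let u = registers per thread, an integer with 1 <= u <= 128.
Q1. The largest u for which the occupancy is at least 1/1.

Answer: u = 16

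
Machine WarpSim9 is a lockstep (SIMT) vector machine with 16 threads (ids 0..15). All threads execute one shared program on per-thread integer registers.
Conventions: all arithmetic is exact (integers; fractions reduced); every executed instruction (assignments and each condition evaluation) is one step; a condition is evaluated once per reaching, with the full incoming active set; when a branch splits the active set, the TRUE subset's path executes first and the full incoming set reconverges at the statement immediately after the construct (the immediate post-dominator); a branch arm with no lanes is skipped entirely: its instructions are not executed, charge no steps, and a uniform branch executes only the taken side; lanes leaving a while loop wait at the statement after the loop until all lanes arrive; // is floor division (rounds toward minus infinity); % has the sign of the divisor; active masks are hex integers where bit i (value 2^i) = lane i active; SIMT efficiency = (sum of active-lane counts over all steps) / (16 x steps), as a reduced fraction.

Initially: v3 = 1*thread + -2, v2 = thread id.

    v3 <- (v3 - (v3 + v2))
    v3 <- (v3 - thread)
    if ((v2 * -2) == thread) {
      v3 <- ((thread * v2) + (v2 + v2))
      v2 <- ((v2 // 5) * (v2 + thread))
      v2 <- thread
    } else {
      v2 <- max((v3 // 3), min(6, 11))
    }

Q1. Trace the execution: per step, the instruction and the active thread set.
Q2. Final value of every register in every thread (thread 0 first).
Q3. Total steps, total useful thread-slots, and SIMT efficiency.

step 0: v3 <- (v3 - (v3 + v2))       0xffff
step 1: v3 <- (v3 - thread)          0xffff
step 2: eval ((v2 * -2) == thread)   0xffff
step 3: v3 <- ((thread * v2) + (v2 + v2)) 0x0001
step 4: v2 <- ((v2 // 5) * (v2 + thread)) 0x0001
step 5: v2 <- thread                 0x0001
step 6: v2 <- max((v3 // 3), min(6, 11)) 0xfffe

Answer: 7 steps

v3: 0,-2,-4,-6,-8,-10,-12,-14,-16,-18,-20,-22,-24,-26,-28,-30
v2: 0,6,6,6,6,6,6,6,6,6,6,6,6,6,6,6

steps = 7; useful = 66; efficiency = 66/112 = 33/56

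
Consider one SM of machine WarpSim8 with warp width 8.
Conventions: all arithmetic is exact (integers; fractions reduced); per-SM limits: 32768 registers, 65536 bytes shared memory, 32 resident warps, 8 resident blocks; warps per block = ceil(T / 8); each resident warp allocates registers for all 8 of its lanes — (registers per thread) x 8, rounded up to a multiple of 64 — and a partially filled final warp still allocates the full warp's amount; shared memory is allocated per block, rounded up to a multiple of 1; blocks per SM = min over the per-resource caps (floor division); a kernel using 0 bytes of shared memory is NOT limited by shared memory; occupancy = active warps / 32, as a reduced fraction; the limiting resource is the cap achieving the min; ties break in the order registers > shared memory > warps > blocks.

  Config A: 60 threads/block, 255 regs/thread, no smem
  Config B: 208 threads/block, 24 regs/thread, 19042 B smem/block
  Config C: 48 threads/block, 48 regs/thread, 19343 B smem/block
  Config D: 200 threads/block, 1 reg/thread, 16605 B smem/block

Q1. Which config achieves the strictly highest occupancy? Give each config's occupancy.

occupancies: A 1/2, B 13/16, C 9/16, D 25/32

Answer: B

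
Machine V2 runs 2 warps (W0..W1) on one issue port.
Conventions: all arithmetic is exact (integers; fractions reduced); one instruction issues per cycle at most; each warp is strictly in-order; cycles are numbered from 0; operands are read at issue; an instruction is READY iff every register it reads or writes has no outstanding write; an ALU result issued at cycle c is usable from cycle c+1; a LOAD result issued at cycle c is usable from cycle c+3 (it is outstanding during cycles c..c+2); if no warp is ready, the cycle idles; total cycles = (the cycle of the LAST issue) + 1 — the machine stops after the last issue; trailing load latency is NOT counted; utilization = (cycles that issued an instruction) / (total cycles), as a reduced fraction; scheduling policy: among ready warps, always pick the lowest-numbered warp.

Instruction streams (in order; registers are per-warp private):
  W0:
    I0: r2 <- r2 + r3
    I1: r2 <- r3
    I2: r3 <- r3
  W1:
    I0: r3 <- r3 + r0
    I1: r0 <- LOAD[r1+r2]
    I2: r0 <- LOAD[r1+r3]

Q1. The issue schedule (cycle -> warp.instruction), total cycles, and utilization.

cycle 0: W0.I0
cycle 1: W0.I1
cycle 2: W0.I2
cycle 3: W1.I0
cycle 4: W1.I1
cycle 5: idle
cycle 6: idle
cycle 7: W1.I2

Answer: 8 cycles, utilization 3/4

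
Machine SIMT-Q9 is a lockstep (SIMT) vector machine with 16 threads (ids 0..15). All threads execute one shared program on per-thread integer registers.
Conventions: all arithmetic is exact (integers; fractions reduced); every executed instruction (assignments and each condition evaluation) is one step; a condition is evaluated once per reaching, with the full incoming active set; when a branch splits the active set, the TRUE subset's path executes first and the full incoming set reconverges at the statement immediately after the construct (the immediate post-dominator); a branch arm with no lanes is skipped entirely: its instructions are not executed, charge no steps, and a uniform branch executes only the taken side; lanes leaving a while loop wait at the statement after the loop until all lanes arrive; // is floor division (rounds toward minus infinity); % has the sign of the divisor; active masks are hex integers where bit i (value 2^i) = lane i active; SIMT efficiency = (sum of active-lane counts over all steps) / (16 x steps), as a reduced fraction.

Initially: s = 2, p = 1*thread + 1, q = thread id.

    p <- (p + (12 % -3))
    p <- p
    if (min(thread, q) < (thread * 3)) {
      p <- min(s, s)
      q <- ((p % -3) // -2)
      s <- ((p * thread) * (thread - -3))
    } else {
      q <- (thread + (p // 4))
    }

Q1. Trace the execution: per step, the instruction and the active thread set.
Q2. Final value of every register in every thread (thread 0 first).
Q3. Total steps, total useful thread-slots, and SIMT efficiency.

step 0: p <- (p + (12 % -3))         0xffff
step 1: p <- p                       0xffff
step 2: eval (min(thread, q) < (thread * 3)) 0xffff
step 3: p <- min(s, s)               0xfffe
step 4: q <- ((p % -3) // -2)        0xfffe
step 5: s <- ((p * thread) * (thread - -3)) 0xfffe
step 6: q <- (thread + (p // 4))     0x0001

Answer: 7 steps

s: 2,8,20,36,56,80,108,140,176,216,260,308,360,416,476,540
p: 1,2,2,2,2,2,2,2,2,2,2,2,2,2,2,2
q: 0,0,0,0,0,0,0,0,0,0,0,0,0,0,0,0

steps = 7; useful = 94; efficiency = 94/112 = 47/56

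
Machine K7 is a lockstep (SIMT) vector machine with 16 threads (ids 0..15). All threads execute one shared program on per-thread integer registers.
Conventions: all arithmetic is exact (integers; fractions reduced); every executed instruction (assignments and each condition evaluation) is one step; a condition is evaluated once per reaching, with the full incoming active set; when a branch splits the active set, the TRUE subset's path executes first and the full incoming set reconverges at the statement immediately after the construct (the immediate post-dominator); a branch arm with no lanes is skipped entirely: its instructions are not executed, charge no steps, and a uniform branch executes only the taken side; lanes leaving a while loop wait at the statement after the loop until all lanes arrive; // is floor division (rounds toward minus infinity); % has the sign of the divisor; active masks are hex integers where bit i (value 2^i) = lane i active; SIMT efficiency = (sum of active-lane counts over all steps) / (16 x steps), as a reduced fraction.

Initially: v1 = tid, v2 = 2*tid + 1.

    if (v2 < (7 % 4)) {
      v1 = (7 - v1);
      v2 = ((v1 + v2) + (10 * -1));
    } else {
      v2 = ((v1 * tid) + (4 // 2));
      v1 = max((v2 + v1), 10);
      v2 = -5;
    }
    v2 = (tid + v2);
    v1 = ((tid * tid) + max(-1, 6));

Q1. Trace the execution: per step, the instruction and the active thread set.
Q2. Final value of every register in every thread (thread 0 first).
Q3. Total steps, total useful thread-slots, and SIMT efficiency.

step 0: eval (v2 < (7 % 4))          0xffff
step 1: v1 <- (7 - v1)               0x0001
step 2: v2 <- ((v1 + v2) + (10 * -1)) 0x0001
step 3: v2 <- ((v1 * tid) + (4 // 2)) 0xfffe
step 4: v1 <- max((v2 + v1), 10)     0xfffe
step 5: v2 <- -5                     0xfffe
step 6: v2 <- (tid + v2)             0xffff
step 7: v1 <- ((tid * tid) + max(-1, 6)) 0xffff

Answer: 8 steps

v1: 6,7,10,15,22,31,42,55,70,87,106,127,150,175,202,231
v2: -2,-4,-3,-2,-1,0,1,2,3,4,5,6,7,8,9,10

steps = 8; useful = 95; efficiency = 95/128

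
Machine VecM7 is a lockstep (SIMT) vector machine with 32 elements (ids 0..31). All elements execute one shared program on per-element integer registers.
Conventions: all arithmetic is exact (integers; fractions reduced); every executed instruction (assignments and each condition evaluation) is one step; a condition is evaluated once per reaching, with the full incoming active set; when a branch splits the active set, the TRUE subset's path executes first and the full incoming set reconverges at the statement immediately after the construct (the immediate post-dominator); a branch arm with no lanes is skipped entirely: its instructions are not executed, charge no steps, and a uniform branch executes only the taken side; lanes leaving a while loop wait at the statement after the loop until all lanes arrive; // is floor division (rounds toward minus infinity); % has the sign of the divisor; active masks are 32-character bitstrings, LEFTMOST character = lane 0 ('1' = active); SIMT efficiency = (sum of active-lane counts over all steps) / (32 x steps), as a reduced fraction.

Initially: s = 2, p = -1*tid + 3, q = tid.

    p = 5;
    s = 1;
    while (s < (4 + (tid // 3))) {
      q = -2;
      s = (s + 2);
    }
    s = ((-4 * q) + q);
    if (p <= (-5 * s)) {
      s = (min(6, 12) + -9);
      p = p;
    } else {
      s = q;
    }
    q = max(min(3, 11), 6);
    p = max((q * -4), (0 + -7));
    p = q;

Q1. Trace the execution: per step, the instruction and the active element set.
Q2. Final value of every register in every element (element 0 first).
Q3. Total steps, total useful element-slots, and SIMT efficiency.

step 0: p <- 5                       11111111111111111111111111111111
step 1: s <- 1                       11111111111111111111111111111111
step 2: eval (s < (4 + (tid // 3)))  11111111111111111111111111111111
step 3: q <- -2                      11111111111111111111111111111111
step 4: s <- (s + 2)                 11111111111111111111111111111111
step 5: eval (s < (4 + (tid // 3)))  11111111111111111111111111111111
step 6: q <- -2                      11111111111111111111111111111111
step 7: s <- (s + 2)                 11111111111111111111111111111111
step 8: eval (s < (4 + (tid // 3)))  11111111111111111111111111111111
step 9: q <- -2                      00000011111111111111111111111111
step 10: s <- (s + 2)                 00000011111111111111111111111111
step 11: eval (s < (4 + (tid // 3)))  00000011111111111111111111111111
step 12: q <- -2                      00000000000011111111111111111111
step 13: s <- (s + 2)                 00000000000011111111111111111111
step 14: eval (s < (4 + (tid // 3)))  00000000000011111111111111111111
step 15: q <- -2                      00000000000000000011111111111111
step 16: s <- (s + 2)                 00000000000000000011111111111111
step 17: eval (s < (4 + (tid // 3)))  00000000000000000011111111111111
step 18: q <- -2                      00000000000000000000000011111111
step 19: s <- (s + 2)                 00000000000000000000000011111111
step 20: eval (s < (4 + (tid // 3)))  00000000000000000000000011111111
step 21: q <- -2                      00000000000000000000000000000011
step 22: s <- (s + 2)                 00000000000000000000000000000011
step 23: eval (s < (4 + (tid // 3)))  00000000000000000000000000000011
step 24: s <- ((-4 * q) + q)          11111111111111111111111111111111
step 25: eval (p <= (-5 * s))         11111111111111111111111111111111
step 26: s <- q                       11111111111111111111111111111111
step 27: q <- max(min(3, 11), 6)      11111111111111111111111111111111
step 28: p <- max((q * -4), (0 + -7)) 11111111111111111111111111111111
step 29: p <- q                       11111111111111111111111111111111

Answer: 30 steps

s: -2,-2,-2,-2,-2,-2,-2,-2,-2,-2,-2,-2,-2,-2,-2,-2,-2,-2,-2,-2,-2,-2,-2,-2,-2,-2,-2,-2,-2,-2,-2,-2
p: 6,6,6,6,6,6,6,6,6,6,6,6,6,6,6,6,6,6,6,6,6,6,6,6,6,6,6,6,6,6,6,6
q: 6,6,6,6,6,6,6,6,6,6,6,6,6,6,6,6,6,6,6,6,6,6,6,6,6,6,6,6,6,6,6,6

steps = 30; useful = 690; efficiency = 690/960 = 23/32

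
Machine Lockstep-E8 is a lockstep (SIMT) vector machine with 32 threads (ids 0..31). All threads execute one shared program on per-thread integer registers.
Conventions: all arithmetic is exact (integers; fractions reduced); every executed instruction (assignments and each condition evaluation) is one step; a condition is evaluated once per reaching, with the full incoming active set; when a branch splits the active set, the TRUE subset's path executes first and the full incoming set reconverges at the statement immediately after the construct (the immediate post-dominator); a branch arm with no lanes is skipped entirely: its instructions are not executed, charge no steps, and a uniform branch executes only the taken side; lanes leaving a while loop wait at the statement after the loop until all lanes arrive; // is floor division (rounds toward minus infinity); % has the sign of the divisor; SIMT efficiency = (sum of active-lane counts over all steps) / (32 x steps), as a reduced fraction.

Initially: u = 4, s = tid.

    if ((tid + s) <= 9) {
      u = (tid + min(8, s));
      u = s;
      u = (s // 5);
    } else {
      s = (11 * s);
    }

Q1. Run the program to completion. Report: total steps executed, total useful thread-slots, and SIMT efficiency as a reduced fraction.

Answer: 5 steps, 74 useful, 37/80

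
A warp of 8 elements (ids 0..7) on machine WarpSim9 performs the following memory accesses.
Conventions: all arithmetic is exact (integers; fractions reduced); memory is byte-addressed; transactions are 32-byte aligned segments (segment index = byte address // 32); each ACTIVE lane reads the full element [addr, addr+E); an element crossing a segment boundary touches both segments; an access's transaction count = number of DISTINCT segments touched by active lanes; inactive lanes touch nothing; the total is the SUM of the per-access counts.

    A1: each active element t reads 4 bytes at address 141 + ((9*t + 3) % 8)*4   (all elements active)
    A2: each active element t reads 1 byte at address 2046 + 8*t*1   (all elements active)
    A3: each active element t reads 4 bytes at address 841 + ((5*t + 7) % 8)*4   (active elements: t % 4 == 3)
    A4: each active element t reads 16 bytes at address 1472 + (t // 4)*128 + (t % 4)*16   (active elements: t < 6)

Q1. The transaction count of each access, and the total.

A1: 2 transactions
A2: 3 transactions
A3: 2 transactions
A4: 3 transactions

Answer: 2,3,2,3; total 10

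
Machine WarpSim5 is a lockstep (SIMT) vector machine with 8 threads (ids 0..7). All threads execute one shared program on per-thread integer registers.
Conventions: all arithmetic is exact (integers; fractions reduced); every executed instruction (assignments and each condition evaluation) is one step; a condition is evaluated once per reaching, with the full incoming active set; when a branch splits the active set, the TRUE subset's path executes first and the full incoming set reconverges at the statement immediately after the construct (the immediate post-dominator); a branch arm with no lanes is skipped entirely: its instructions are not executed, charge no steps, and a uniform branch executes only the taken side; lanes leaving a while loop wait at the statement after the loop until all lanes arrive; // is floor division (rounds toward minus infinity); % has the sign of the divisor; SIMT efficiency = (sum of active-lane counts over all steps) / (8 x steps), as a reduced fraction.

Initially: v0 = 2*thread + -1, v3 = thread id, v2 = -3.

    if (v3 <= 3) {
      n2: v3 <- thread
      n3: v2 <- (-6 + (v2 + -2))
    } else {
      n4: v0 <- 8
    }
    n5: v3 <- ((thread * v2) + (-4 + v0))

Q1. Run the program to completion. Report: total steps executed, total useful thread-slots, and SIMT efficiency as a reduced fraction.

Answer: 5 steps, 28 useful, 7/10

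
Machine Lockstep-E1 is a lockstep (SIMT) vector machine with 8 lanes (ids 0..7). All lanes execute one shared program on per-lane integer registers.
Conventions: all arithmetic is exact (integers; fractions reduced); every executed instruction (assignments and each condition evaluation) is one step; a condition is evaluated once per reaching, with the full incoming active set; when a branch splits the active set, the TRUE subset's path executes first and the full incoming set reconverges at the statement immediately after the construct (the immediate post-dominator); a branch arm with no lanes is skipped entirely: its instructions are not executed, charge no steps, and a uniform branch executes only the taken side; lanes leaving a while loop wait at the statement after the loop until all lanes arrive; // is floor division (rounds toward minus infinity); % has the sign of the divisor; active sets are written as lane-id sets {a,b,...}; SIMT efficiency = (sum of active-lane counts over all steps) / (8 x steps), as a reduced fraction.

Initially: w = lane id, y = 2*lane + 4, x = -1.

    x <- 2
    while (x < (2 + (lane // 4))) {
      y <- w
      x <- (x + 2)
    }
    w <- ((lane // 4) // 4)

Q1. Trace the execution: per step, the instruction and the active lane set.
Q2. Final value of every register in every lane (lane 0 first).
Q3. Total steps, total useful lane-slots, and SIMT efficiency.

step 0: x <- 2                       {0,1,2,3,4,5,6,7}
step 1: eval (x < (2 + (lane // 4))) {0,1,2,3,4,5,6,7}
step 2: y <- w                       {4,5,6,7}
step 3: x <- (x + 2)                 {4,5,6,7}
step 4: eval (x < (2 + (lane // 4))) {4,5,6,7}
step 5: w <- ((lane // 4) // 4)      {0,1,2,3,4,5,6,7}

Answer: 6 steps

w: 0,0,0,0,0,0,0,0
y: 4,6,8,10,4,5,6,7
x: 2,2,2,2,4,4,4,4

steps = 6; useful = 36; efficiency = 36/48 = 3/4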